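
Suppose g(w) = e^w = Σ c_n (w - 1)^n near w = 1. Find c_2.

Use the known series and substitute for the argument.
[(w - 1)^0] = e;  [(w - 1)^1] = e;  [(w - 1)^2] = e/2.
So c_2 = g′′(1)/2! = e/2.

e/2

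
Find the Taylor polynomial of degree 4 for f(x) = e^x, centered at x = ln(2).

Compute the successive derivatives at the expansion point and divide by k!.
[(x - ln(2))^0] = 2;  [(x - ln(2))^1] = 2;  [(x - ln(2))^2] = 1;  [(x - ln(2))^3] = 1/3;  [(x - ln(2))^4] = 1/12.

(x - ln(2))^4/12 + (x - ln(2))^3/3 + (x - ln(2))^2 + 2*(x - ln(2)) + 2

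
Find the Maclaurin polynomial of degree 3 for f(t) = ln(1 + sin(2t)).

4*t^3/3 - 2*t^2 + 2*t

Let u equal the inner series; expand the outer function in u and truncate.
[t^0] = 0;  [t^1] = 2;  [t^2] = -2;  [t^3] = 4/3.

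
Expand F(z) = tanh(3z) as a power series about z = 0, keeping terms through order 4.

F(0) = 0
F′(0) = 3
F′′(0) = 0
F′′′(0) = -54
F^(4)(0) = 0
Dividing each by k! gives the coefficients c_0, ..., c_4.

-9*z^3 + 3*z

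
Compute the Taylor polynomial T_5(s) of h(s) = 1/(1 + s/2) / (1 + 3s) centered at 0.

-9331*s^5/32 + 1555*s^4/16 - 259*s^3/8 + 43*s^2/4 - 7*s/2 + 1

Expand each factor separately, then convolve coefficients.
h(0) = 1
h′(0) = -7/2
h′′(0) = 43/2
h′′′(0) = -777/4
h^(4)(0) = 4665/2
h^(5)(0) = -139965/4
Then c_k = h^(k)(0)/k! gives each Taylor coefficient.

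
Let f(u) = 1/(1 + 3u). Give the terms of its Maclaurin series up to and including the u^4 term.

Use the known series and substitute for the argument.
f(0) = 1
f′(0) = -3
f′′(0) = 18
f′′′(0) = -162
f^(4)(0) = 1944
The Taylor polynomial is Σ f^(k)(0)/k! · u^k.

81*u^4 - 27*u^3 + 9*u^2 - 3*u + 1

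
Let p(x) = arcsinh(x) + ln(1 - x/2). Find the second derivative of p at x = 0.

Add the two expansions coefficient-wise.
The coefficient of x^2 in the expansion is -1/8, so p′′(0) = 2! * (-1/8) = -1/4.

-1/4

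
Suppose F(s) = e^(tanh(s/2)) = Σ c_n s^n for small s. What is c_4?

Substitute the inner expansion into the outer series and collect powers.
F(0) = 1
F′(0) = 1/2
F′′(0) = 1/4
F′′′(0) = -1/8
F^(4)(0) = -7/16
So c_4 = F^(4)(0)/4! = -7/384.

-7/384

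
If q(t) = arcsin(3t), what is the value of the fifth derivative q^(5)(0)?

The coefficient of t^5 in the expansion is 729/40, so q^(5)(0) = 5! * (729/40) = 2187.

2187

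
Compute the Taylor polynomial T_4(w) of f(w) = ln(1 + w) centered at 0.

-w^4/4 + w^3/3 - w^2/2 + w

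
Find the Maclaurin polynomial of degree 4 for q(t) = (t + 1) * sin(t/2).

Multiply each power in the prefactor through the base expansion.
q(0) = 0
q′(0) = 1/2
q′′(0) = 1
q′′′(0) = -1/8
q^(4)(0) = -1/2
Dividing each by k! gives the coefficients c_0, ..., c_4.

-t^4/48 - t^3/48 + t^2/2 + t/2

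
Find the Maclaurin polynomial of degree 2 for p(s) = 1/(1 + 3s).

9*s^2 - 3*s + 1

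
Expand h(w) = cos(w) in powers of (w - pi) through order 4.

h(pi) = -1
h′(pi) = 0
h′′(pi) = 1
h′′′(pi) = 0
h^(4)(pi) = -1
The Taylor polynomial is Σ h^(k)(pi)/k! · (w - pi)^k.

-(w - pi)^4/24 + (w - pi)^2/2 - 1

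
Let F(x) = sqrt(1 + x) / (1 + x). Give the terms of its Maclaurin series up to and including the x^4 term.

Take the Cauchy product of the two expansions.
F(0) = 1
F′(0) = -1/2
F′′(0) = 3/4
F′′′(0) = -15/8
F^(4)(0) = 105/16

35*x^4/128 - 5*x^3/16 + 3*x^2/8 - x/2 + 1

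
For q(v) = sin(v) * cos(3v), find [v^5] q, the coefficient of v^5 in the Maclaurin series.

62/15

Multiply the two series term by term and collect like powers.
q(0) = 0
q′(0) = 1
q′′(0) = 0
q′′′(0) = -28
q^(4)(0) = 0
q^(5)(0) = 496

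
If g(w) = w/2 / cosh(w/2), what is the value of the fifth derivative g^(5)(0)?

Invert the denominator's series and multiply.
The coefficient of w^5 in the expansion is 5/768, so g^(5)(0) = 5! * (5/768) = 25/32.

25/32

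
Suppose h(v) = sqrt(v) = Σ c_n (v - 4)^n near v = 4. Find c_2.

-1/64

h(4) = 2
h′(4) = 1/4
h′′(4) = -1/32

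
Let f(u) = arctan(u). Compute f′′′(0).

-2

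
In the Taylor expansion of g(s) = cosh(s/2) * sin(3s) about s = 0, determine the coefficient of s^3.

Write out both Maclaurin series and multiply, keeping only the needed powers.
g(0) = 0
g′(0) = 3
g′′(0) = 0
g′′′(0) = -99/4
So c_3 = g′′′(0)/3! = -33/8.

-33/8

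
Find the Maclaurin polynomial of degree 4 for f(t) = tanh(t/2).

-t^3/24 + t/2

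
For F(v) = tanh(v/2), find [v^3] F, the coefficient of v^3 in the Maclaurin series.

-1/24

[v^0] = 0;  [v^1] = 1/2;  [v^2] = 0;  [v^3] = -1/24.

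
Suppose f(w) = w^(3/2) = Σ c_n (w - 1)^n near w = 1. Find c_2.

3/8

f(1) = 1
f′(1) = 3/2
f′′(1) = 3/4
Dividing each by k! gives the coefficients c_0, ..., c_2.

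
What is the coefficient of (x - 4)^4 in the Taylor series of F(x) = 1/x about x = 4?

1/1024

F(4) = 1/4
F′(4) = -1/16
F′′(4) = 1/32
F′′′(4) = -3/128
F^(4)(4) = 3/128
So c_4 = F^(4)(4)/4! = 1/1024.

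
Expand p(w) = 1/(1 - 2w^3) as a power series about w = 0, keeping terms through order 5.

2*w^3 + 1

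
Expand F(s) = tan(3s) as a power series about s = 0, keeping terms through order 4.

9*s^3 + 3*s

[s^0] = 0;  [s^1] = 3;  [s^2] = 0;  [s^3] = 9;  [s^4] = 0.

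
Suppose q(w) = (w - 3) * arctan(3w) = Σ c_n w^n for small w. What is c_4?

-9

Multiply each power in the prefactor through the base expansion.
[w^0] = 0;  [w^1] = -9;  [w^2] = 3;  [w^3] = 27;  [w^4] = -9.
So c_4 = q^(4)(0)/4! = -9.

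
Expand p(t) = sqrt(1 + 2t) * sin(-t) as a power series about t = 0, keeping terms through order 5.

Expand each factor separately, then convolve coefficients.
p(0) = 0
p′(0) = -1
p′′(0) = -2
p′′′(0) = 4
p^(4)(0) = -8
p^(5)(0) = 64
Dividing each by k! gives the coefficients c_0, ..., c_5.

8*t^5/15 - t^4/3 + 2*t^3/3 - t^2 - t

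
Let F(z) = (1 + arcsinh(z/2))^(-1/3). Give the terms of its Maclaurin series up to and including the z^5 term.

Compose series: expand the inner function first, then feed it into the outer expansion.
F(0) = 1
F′(0) = -1/6
F′′(0) = 1/9
F′′′(0) = -19/216
F^(4)(0) = 17/162
F^(5)(0) = -1849/7776

-1849*z^5/933120 + 17*z^4/3888 - 19*z^3/1296 + z^2/18 - z/6 + 1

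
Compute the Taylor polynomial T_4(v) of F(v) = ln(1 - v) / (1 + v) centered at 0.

Multiply the two series term by term and collect like powers.
F(0) = 0
F′(0) = -1
F′′(0) = 1
F′′′(0) = -5
F^(4)(0) = 14
Dividing each by k! gives the coefficients c_0, ..., c_4.

7*v^4/12 - 5*v^3/6 + v^2/2 - v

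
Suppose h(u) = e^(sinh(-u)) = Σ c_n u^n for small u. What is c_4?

5/24

Substitute the inner expansion into the outer series and collect powers.
h(0) = 1
h′(0) = -1
h′′(0) = 1
h′′′(0) = -2
h^(4)(0) = 5
Dividing each by k! gives the coefficients c_0, ..., c_4.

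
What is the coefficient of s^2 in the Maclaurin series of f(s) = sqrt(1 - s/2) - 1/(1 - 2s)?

Combine the two series term by term.
[s^0] = 0;  [s^1] = -9/4;  [s^2] = -129/32.

-129/32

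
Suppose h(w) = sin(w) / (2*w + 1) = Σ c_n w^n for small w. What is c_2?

Use 1/(1 - r) = Σ r^k on the denominator, then take the Cauchy product.
h(0) = 0
h′(0) = 1
h′′(0) = -4
So c_2 = h′′(0)/2! = -2.

-2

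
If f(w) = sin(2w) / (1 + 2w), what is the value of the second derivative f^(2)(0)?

-8

Write out both Maclaurin series and multiply, keeping only the needed powers.
The coefficient of w^2 in the expansion is -4, so f′′(0) = 2! * (-4) = -8.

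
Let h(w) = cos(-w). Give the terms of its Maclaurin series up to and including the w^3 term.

1 - w^2/2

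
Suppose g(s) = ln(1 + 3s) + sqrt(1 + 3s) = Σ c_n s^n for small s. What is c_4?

-2997/128

Expand each term separately and add.
g(0) = 1
g′(0) = 9/2
g′′(0) = -45/4
g′′′(0) = 513/8
g^(4)(0) = -8991/16
So c_4 = g^(4)(0)/4! = -2997/128.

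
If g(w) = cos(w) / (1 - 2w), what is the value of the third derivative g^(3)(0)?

42

Take the Cauchy product of the two expansions.
The coefficient of w^3 in the expansion is 7, so g′′′(0) = 3! * (7) = 42.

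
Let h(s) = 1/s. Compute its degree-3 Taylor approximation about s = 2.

-(s - 2)^3/16 + (s - 2)^2/8 - (s - 2)/4 + 1/2

Use the known series and substitute for the argument.
[(s - 2)^0] = 1/2;  [(s - 2)^1] = -1/4;  [(s - 2)^2] = 1/8;  [(s - 2)^3] = -1/16.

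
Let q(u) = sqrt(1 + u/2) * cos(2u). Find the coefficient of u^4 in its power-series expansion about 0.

4465/6144

Multiply the two series term by term and collect like powers.
So c_4 = q^(4)(0)/4! = 4465/6144.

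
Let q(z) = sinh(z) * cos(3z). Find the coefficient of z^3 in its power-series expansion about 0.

Multiply the two series term by term and collect like powers.

-13/3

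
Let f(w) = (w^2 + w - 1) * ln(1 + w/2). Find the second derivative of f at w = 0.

Distribute the polynomial across the series and collect like powers.
From the series, [w^2] f = 5/8; multiply by 2! = 2 to get 5/4.

5/4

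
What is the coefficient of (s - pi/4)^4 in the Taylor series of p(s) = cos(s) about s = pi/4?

p(pi/4) = sqrt(2)/2
p′(pi/4) = -sqrt(2)/2
p′′(pi/4) = -sqrt(2)/2
p′′′(pi/4) = sqrt(2)/2
p^(4)(pi/4) = sqrt(2)/2
Dividing each by k! gives the coefficients c_0, ..., c_4.

sqrt(2)/48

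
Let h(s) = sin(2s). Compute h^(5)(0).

32

Compute the successive derivatives at the expansion point and divide by k!.
From the series, [s^5] h = 4/15; multiply by 5! = 120 to get 32.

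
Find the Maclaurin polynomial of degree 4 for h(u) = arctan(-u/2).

h(0) = 0
h′(0) = -1/2
h′′(0) = 0
h′′′(0) = 1/4
h^(4)(0) = 0

u^3/24 - u/2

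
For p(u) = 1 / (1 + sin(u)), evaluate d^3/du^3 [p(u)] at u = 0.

Write 1/(1+u) = 1 - u + u^2 - u^3 + ... and substitute the series for u.
The coefficient of u^3 in the expansion is -5/6, so p′′′(0) = 3! * (-5/6) = -5.

-5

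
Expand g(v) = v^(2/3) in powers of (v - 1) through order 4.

-7*(v - 1)^4/243 + 4*(v - 1)^3/81 - (v - 1)^2/9 + 2*(v - 1)/3 + 1

g(1) = 1
g′(1) = 2/3
g′′(1) = -2/9
g′′′(1) = 8/27
g^(4)(1) = -56/81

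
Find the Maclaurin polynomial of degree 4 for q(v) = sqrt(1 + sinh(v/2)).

Let u equal the inner series; expand the outer function in u and truncate.
[v^0] = 1;  [v^1] = 1/4;  [v^2] = -1/32;  [v^3] = 7/384;  [v^4] = -31/6144.

-31*v^4/6144 + 7*v^3/384 - v^2/32 + v/4 + 1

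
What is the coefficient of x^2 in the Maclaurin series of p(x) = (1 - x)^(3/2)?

3/8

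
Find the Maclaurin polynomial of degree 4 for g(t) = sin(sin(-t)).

Plug the Maclaurin series of the inner function into that of the outer and collect terms.
g(0) = 0
g′(0) = -1
g′′(0) = 0
g′′′(0) = 2
g^(4)(0) = 0
The Taylor polynomial is Σ g^(k)(0)/k! · t^k.

t^3/3 - t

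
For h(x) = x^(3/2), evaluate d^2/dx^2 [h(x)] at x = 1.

3/4

From the series, [(x - 1)^2] h = 3/8; multiply by 2! = 2 to get 3/4.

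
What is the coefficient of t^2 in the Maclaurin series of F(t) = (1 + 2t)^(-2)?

Compute the successive derivatives at the expansion point and divide by k!.
F(0) = 1
F′(0) = -4
F′′(0) = 24

12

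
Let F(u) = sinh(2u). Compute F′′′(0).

8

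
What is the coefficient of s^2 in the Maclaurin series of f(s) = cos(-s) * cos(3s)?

-5

Expand each factor separately, then convolve coefficients.
f(0) = 1
f′(0) = 0
f′′(0) = -10
The Taylor polynomial is Σ f^(k)(0)/k! · s^k.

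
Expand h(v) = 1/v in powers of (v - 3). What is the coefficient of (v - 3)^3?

-1/81

[(v - 3)^0] = 1/3;  [(v - 3)^1] = -1/9;  [(v - 3)^2] = 1/27;  [(v - 3)^3] = -1/81.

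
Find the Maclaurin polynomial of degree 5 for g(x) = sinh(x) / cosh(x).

2*x^5/15 - x^3/3 + x

Divide the numerator series by the denominator series (power-series long division).
[x^0] = 0;  [x^1] = 1;  [x^2] = 0;  [x^3] = -1/3;  [x^4] = 0;  [x^5] = 2/15.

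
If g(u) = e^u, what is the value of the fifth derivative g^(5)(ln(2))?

2

From the series, [(u - ln(2))^5] g = 1/60; multiply by 5! = 120 to get 2.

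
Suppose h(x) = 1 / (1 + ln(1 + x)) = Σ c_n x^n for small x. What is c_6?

3289/360

Use the geometric series for the reciprocal, then substitute.
h(0) = 1
h′(0) = -1
h′′(0) = 3
h′′′(0) = -14
h^(4)(0) = 88
h^(5)(0) = -694
h^(6)(0) = 6578
Dividing each by k! gives the coefficients c_0, ..., c_6.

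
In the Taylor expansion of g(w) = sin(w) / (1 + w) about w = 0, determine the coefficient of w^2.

Write out both Maclaurin series and multiply, keeping only the needed powers.
g(0) = 0
g′(0) = 1
g′′(0) = -2

-1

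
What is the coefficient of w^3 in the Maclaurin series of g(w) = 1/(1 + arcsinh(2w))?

Compose series: expand the inner function first, then feed it into the outer expansion.
g(0) = 1
g′(0) = -2
g′′(0) = 8
g′′′(0) = -40

-20/3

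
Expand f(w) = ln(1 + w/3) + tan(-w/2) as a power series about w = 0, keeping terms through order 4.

Add the two expansions coefficient-wise.
f(0) = 0
f′(0) = -1/6
f′′(0) = -1/9
f′′′(0) = -19/108
f^(4)(0) = -2/27

-w^4/324 - 19*w^3/648 - w^2/18 - w/6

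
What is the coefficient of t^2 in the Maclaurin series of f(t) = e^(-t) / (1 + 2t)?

Take the Cauchy product of the two expansions.
f(0) = 1
f′(0) = -3
f′′(0) = 13
So c_2 = f′′(0)/2! = 13/2.

13/2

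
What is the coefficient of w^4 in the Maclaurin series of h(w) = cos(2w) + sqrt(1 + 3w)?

-959/384

Combine the two series term by term.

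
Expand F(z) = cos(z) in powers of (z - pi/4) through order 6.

-sqrt(2)*(z - pi/4)^6/1440 - sqrt(2)*(z - pi/4)^5/240 + sqrt(2)*(z - pi/4)^4/48 + sqrt(2)*(z - pi/4)^3/12 - sqrt(2)*(z - pi/4)^2/4 - sqrt(2)*(z - pi/4)/2 + sqrt(2)/2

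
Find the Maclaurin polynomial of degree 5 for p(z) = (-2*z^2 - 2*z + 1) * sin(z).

41*z^5/120 + z^4/3 - 13*z^3/6 - 2*z^2 + z

Shift and add copies of the series according to the polynomial's terms.
p(0) = 0
p′(0) = 1
p′′(0) = -4
p′′′(0) = -13
p^(4)(0) = 8
p^(5)(0) = 41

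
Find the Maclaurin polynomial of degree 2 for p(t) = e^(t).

p(0) = 1
p′(0) = 1
p′′(0) = 1

t^2/2 + t + 1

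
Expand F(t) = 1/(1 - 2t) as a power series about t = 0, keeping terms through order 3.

8*t^3 + 4*t^2 + 2*t + 1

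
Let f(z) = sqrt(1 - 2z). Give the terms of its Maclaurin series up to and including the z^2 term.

Compute the successive derivatives at the expansion point and divide by k!.

-z^2/2 - z + 1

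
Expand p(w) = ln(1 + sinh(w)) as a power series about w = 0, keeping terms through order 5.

3*w^5/8 - 5*w^4/12 + w^3/2 - w^2/2 + w

Plug the Maclaurin series of the inner function into that of the outer and collect terms.
p(0) = 0
p′(0) = 1
p′′(0) = -1
p′′′(0) = 3
p^(4)(0) = -10
p^(5)(0) = 45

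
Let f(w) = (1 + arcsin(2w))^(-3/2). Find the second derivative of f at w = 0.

15

Let u equal the inner series; expand the outer function in u and truncate.
The coefficient of w^2 in the expansion is 15/2, so f′′(0) = 2! * (15/2) = 15.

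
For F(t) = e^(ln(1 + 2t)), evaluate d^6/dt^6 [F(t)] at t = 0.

0

Let u equal the inner series; expand the outer function in u and truncate.
The coefficient of t^6 in the expansion is 0, so F^(6)(0) = 6! * (0) = 0.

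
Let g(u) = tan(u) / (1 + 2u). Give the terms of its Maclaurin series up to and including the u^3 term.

13*u^3/3 - 2*u^2 + u

Write out both Maclaurin series and multiply, keeping only the needed powers.
g(0) = 0
g′(0) = 1
g′′(0) = -4
g′′′(0) = 26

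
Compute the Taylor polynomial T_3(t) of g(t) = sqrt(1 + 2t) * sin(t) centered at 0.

-2*t^3/3 + t^2 + t

Write out both Maclaurin series and multiply, keeping only the needed powers.
g(0) = 0
g′(0) = 1
g′′(0) = 2
g′′′(0) = -4
Dividing each by k! gives the coefficients c_0, ..., c_3.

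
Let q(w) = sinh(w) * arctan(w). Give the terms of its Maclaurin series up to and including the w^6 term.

Write out both Maclaurin series and multiply, keeping only the needed powers.
q(0) = 0
q′(0) = 0
q′′(0) = 2
q′′′(0) = 0
q^(4)(0) = -4
q^(5)(0) = 0
q^(6)(0) = 110
The Taylor polynomial is Σ q^(k)(0)/k! · w^k.

11*w^6/72 - w^4/6 + w^2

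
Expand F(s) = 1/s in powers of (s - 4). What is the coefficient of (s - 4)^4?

[(s - 4)^0] = 1/4;  [(s - 4)^1] = -1/16;  [(s - 4)^2] = 1/64;  [(s - 4)^3] = -1/256;  [(s - 4)^4] = 1/1024.

1/1024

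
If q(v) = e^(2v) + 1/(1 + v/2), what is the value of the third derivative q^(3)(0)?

Add the two expansions coefficient-wise.
From the series, [v^3] q = 29/24; multiply by 3! = 6 to get 29/4.

29/4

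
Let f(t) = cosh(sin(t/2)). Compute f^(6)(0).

Compose series: expand the inner function first, then feed it into the outer expansion.
From the series, [t^6] f = -1/15360; multiply by 6! = 720 to get -3/64.

-3/64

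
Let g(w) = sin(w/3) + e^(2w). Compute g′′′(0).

215/27

Expand each term separately and add.
From the series, [w^3] g = 215/162; multiply by 3! = 6 to get 215/27.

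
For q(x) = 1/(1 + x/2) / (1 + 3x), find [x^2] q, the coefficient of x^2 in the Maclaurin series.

Write out both Maclaurin series and multiply, keeping only the needed powers.
[x^0] = 1;  [x^1] = -7/2;  [x^2] = 43/4.
So c_2 = q′′(0)/2! = 43/4.

43/4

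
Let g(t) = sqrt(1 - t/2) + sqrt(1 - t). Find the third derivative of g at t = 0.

-27/64

Add the two expansions coefficient-wise.
From the series, [t^3] g = -9/128; multiply by 3! = 6 to get -27/64.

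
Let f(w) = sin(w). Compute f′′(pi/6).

Compute the successive derivatives at the expansion point and divide by k!.
The coefficient of (w - pi/6)^2 in the expansion is -1/4, so f′′(pi/6) = 2! * (-1/4) = -1/2.

-1/2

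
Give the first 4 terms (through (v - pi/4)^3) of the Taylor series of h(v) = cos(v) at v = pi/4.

h(pi/4) = sqrt(2)/2
h′(pi/4) = -sqrt(2)/2
h′′(pi/4) = -sqrt(2)/2
h′′′(pi/4) = sqrt(2)/2
The Taylor polynomial is Σ h^(k)(pi/4)/k! · (v - pi/4)^k.

sqrt(2)*(v - pi/4)^3/12 - sqrt(2)*(v - pi/4)^2/4 - sqrt(2)*(v - pi/4)/2 + sqrt(2)/2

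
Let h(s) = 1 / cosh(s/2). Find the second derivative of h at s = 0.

Invert the denominator's series and multiply.
The coefficient of s^2 in the expansion is -1/8, so h′′(0) = 2! * (-1/8) = -1/4.

-1/4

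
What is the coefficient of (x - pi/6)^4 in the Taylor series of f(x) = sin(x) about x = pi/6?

f(pi/6) = 1/2
f′(pi/6) = sqrt(3)/2
f′′(pi/6) = -1/2
f′′′(pi/6) = -sqrt(3)/2
f^(4)(pi/6) = 1/2

1/48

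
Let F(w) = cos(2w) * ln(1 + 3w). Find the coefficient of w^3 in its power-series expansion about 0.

3

Multiply the two series term by term and collect like powers.
F(0) = 0
F′(0) = 3
F′′(0) = -9
F′′′(0) = 18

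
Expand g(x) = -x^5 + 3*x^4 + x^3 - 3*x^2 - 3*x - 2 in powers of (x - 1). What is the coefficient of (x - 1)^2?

g(1) = -5
g′(1) = 1
g′′(1) = 16
So c_2 = g′′(1)/2! = 8.

8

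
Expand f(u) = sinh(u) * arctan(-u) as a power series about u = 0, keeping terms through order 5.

Expand each factor separately, then convolve coefficients.
[u^0] = 0;  [u^1] = 0;  [u^2] = -1;  [u^3] = 0;  [u^4] = 1/6;  [u^5] = 0.

u^4/6 - u^2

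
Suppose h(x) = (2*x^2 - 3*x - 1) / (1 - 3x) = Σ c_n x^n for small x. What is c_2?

-16

Shift and add copies of the series according to the polynomial's terms.
h(0) = -1
h′(0) = -6
h′′(0) = -32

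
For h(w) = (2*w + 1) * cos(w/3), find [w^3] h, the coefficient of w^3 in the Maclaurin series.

-1/9

Multiply each power in the prefactor through the base expansion.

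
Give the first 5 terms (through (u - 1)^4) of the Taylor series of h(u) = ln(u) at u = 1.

Use the known series and substitute for the argument.
h(1) = 0
h′(1) = 1
h′′(1) = -1
h′′′(1) = 2
h^(4)(1) = -6
The Taylor polynomial is Σ h^(k)(1)/k! · (u - 1)^k.

-(u - 1)^4/4 + (u - 1)^3/3 - (u - 1)^2/2 + (u - 1)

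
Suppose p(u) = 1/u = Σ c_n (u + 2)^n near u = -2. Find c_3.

-1/16

p(-2) = -1/2
p′(-2) = -1/4
p′′(-2) = -1/4
p′′′(-2) = -3/8
So c_3 = p′′′(-2)/3! = -1/16.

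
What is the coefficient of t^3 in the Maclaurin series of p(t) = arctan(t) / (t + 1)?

2/3

Use 1/(1 - r) = Σ r^k on the denominator, then take the Cauchy product.
p(0) = 0
p′(0) = 1
p′′(0) = -2
p′′′(0) = 4
Dividing each by k! gives the coefficients c_0, ..., c_3.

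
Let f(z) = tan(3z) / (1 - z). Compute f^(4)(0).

288

Take the Cauchy product of the two expansions.
From the series, [z^4] f = 12; multiply by 4! = 24 to get 288.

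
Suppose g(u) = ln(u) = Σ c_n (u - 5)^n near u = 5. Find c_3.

1/375

c_3 = g′′′(5)/3! = 1/375.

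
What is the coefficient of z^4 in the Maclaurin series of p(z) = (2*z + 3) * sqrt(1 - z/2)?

-47/2048

Distribute the polynomial across the series and collect like powers.
p(0) = 3
p′(0) = 5/4
p′′(0) = -19/16
p′′′(0) = -33/64
p^(4)(0) = -141/256
So c_4 = p^(4)(0)/4! = -47/2048.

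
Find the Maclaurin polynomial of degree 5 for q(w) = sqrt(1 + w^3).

q(0) = 1
q′(0) = 0
q′′(0) = 0
q′′′(0) = 3
q^(4)(0) = 0
q^(5)(0) = 0
The Taylor polynomial is Σ q^(k)(0)/k! · w^k.

w^3/2 + 1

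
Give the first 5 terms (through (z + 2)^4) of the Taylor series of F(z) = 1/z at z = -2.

F(-2) = -1/2
F′(-2) = -1/4
F′′(-2) = -1/4
F′′′(-2) = -3/8
F^(4)(-2) = -3/4

-(z + 2)^4/32 - (z + 2)^3/16 - (z + 2)^2/8 - (z + 2)/4 - 1/2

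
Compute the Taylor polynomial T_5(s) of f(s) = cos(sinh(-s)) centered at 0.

Plug the Maclaurin series of the inner function into that of the outer and collect terms.
f(0) = 1
f′(0) = 0
f′′(0) = -1
f′′′(0) = 0
f^(4)(0) = -3
f^(5)(0) = 0
The Taylor polynomial is Σ f^(k)(0)/k! · s^k.

-s^4/8 - s^2/2 + 1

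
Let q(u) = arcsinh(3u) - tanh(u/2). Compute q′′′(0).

-107/4

Expand each term separately and add.
The coefficient of u^3 in the expansion is -107/24, so q′′′(0) = 3! * (-107/24) = -107/4.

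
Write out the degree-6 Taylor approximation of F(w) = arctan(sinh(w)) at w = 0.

Compose series: expand the inner function first, then feed it into the outer expansion.
[w^0] = 0;  [w^1] = 1;  [w^2] = 0;  [w^3] = -1/6;  [w^4] = 0;  [w^5] = 1/24;  [w^6] = 0.

w^5/24 - w^3/6 + w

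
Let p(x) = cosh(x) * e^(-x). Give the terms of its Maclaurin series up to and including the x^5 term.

Take the Cauchy product of the two expansions.

-2*x^5/15 + x^4/3 - 2*x^3/3 + x^2 - x + 1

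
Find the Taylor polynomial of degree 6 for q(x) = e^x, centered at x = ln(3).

Apply the Taylor formula c_k = f^(k)(a)/k!.

(x - ln(3))^6/240 + (x - ln(3))^5/40 + (x - ln(3))^4/8 + (x - ln(3))^3/2 + 3*(x - ln(3))^2/2 + 3*(x - ln(3)) + 3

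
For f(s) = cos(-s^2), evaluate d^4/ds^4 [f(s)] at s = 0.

-12

Use the known series and substitute for the argument.
The coefficient of s^4 in the expansion is -1/2, so f^(4)(0) = 4! * (-1/2) = -12.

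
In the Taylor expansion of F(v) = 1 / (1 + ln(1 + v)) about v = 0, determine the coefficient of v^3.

Expand as Σ (-1)^k u^k with u equal to the inner function's series.
[v^0] = 1;  [v^1] = -1;  [v^2] = 3/2;  [v^3] = -7/3.
So c_3 = F′′′(0)/3! = -7/3.

-7/3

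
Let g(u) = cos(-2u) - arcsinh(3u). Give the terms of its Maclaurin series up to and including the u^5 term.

Combine the two series term by term.
[u^0] = 1;  [u^1] = -3;  [u^2] = -2;  [u^3] = 9/2;  [u^4] = 2/3;  [u^5] = -729/40.

-729*u^5/40 + 2*u^4/3 + 9*u^3/2 - 2*u^2 - 3*u + 1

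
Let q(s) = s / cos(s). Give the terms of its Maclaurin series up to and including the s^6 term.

Invert the denominator's series and multiply.

5*s^5/24 + s^3/2 + s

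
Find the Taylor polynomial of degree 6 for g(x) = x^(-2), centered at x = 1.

7*(x - 1)^6 - 6*(x - 1)^5 + 5*(x - 1)^4 - 4*(x - 1)^3 + 3*(x - 1)^2 - 2*(x - 1) + 1

[(x - 1)^0] = 1;  [(x - 1)^1] = -2;  [(x - 1)^2] = 3;  [(x - 1)^3] = -4;  [(x - 1)^4] = 5;  [(x - 1)^5] = -6;  [(x - 1)^6] = 7.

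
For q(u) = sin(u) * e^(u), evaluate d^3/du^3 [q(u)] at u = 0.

2

Multiply the two series term by term and collect like powers.
The coefficient of u^3 in the expansion is 1/3, so q′′′(0) = 3! * (1/3) = 2.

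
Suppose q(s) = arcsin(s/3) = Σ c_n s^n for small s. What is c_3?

[s^0] = 0;  [s^1] = 1/3;  [s^2] = 0;  [s^3] = 1/162.
So c_3 = q′′′(0)/3! = 1/162.

1/162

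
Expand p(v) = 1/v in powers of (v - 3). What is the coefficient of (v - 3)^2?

Use the known series and substitute for the argument.
p(3) = 1/3
p′(3) = -1/9
p′′(3) = 2/27
Dividing each by k! gives the coefficients c_0, ..., c_2.

1/27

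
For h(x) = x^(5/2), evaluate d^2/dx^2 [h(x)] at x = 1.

15/4

From the series, [(x - 1)^2] h = 15/8; multiply by 2! = 2 to get 15/4.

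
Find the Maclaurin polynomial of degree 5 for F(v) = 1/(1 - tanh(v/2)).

Substitute the inner expansion into the outer series and collect powers.
[v^0] = 1;  [v^1] = 1/2;  [v^2] = 1/4;  [v^3] = 1/12;  [v^4] = 1/48;  [v^5] = 1/240.

v^5/240 + v^4/48 + v^3/12 + v^2/4 + v/2 + 1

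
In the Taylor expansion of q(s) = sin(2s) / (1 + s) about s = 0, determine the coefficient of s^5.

Take the Cauchy product of the two expansions.
q(0) = 0
q′(0) = 2
q′′(0) = -4
q′′′(0) = 4
q^(4)(0) = -16
q^(5)(0) = 112
So c_5 = q^(5)(0)/5! = 14/15.

14/15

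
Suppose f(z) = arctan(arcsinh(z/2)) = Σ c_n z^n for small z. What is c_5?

53/3840

Plug the Maclaurin series of the inner function into that of the outer and collect terms.
f(0) = 0
f′(0) = 1/2
f′′(0) = 0
f′′′(0) = -3/8
f^(4)(0) = 0
f^(5)(0) = 53/32
So c_5 = f^(5)(0)/5! = 53/3840.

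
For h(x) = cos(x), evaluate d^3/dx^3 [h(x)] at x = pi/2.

1

The coefficient of (x - pi/2)^3 in the expansion is 1/6, so h′′′(pi/2) = 3! * (1/6) = 1.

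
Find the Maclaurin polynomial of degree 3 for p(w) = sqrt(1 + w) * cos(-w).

Take the Cauchy product of the two expansions.

-3*w^3/16 - 5*w^2/8 + w/2 + 1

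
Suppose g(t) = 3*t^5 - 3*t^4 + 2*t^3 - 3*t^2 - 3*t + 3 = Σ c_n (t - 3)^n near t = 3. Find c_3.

236

g(3) = 507
g′(3) = 924
g′′(3) = 1326
g′′′(3) = 1416
So c_3 = g′′′(3)/3! = 236.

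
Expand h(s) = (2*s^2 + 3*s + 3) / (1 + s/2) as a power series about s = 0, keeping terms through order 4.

5*s^4/16 - 5*s^3/8 + 5*s^2/4 + 3*s/2 + 3

Distribute the polynomial across the series and collect like powers.
[s^0] = 3;  [s^1] = 3/2;  [s^2] = 5/4;  [s^3] = -5/8;  [s^4] = 5/16.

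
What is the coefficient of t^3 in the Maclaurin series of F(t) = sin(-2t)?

F(0) = 0
F′(0) = -2
F′′(0) = 0
F′′′(0) = 8

4/3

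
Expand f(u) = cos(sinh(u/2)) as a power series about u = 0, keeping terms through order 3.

1 - u^2/8

Plug the Maclaurin series of the inner function into that of the outer and collect terms.
f(0) = 1
f′(0) = 0
f′′(0) = -1/4
f′′′(0) = 0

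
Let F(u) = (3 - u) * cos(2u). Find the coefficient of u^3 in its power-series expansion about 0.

2

Shift and add copies of the series according to the polynomial's terms.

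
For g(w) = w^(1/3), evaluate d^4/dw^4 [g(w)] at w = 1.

-80/81

From the series, [(w - 1)^4] g = -10/243; multiply by 4! = 24 to get -80/81.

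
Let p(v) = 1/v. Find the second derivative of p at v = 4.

1/32

From the series, [(v - 4)^2] p = 1/64; multiply by 2! = 2 to get 1/32.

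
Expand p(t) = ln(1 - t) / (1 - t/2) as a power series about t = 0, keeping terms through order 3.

Expand each factor separately, then convolve coefficients.
p(0) = 0
p′(0) = -1
p′′(0) = -2
p′′′(0) = -5

-5*t^3/6 - t^2 - t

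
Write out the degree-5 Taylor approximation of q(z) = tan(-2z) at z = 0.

Compute the successive derivatives at the expansion point and divide by k!.

-64*z^5/15 - 8*z^3/3 - 2*z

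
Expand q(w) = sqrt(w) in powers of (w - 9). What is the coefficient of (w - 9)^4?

Apply the Taylor formula c_k = f^(k)(a)/k!.

-5/279936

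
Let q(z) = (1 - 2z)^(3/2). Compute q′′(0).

3

From the series, [z^2] q = 3/2; multiply by 2! = 2 to get 3.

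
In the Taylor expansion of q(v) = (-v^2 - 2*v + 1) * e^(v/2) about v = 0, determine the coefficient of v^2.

-15/8

Distribute the polynomial across the series and collect like powers.
q(0) = 1
q′(0) = -3/2
q′′(0) = -15/4
The Taylor polynomial is Σ q^(k)(0)/k! · v^k.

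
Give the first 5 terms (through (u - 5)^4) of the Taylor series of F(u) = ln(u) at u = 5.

F(5) = ln(5)
F′(5) = 1/5
F′′(5) = -1/25
F′′′(5) = 2/125
F^(4)(5) = -6/625

-(u - 5)^4/2500 + (u - 5)^3/375 - (u - 5)^2/50 + (u - 5)/5 + ln(5)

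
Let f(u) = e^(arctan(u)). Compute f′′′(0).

-1

Substitute the inner expansion into the outer series and collect powers.
The coefficient of u^3 in the expansion is -1/6, so f′′′(0) = 3! * (-1/6) = -1.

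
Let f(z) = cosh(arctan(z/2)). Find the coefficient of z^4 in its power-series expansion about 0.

-7/384

Compose series: expand the inner function first, then feed it into the outer expansion.
[z^0] = 1;  [z^1] = 0;  [z^2] = 1/8;  [z^3] = 0;  [z^4] = -7/384.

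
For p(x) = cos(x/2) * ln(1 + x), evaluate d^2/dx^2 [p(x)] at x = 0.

Write out both Maclaurin series and multiply, keeping only the needed powers.
From the series, [x^2] p = -1/2; multiply by 2! = 2 to get -1.

-1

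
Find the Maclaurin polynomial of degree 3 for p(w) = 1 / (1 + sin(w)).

Use the geometric series for the reciprocal, then substitute.
p(0) = 1
p′(0) = -1
p′′(0) = 2
p′′′(0) = -5

-5*w^3/6 + w^2 - w + 1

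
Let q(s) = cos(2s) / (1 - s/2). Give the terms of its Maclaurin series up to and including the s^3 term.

-7*s^3/8 - 7*s^2/4 + s/2 + 1

Take the Cauchy product of the two expansions.
q(0) = 1
q′(0) = 1/2
q′′(0) = -7/2
q′′′(0) = -21/4
Then c_k = q^(k)(0)/k! gives each Taylor coefficient.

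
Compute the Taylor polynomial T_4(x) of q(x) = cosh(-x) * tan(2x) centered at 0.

Take the Cauchy product of the two expansions.
q(0) = 0
q′(0) = 2
q′′(0) = 0
q′′′(0) = 22
q^(4)(0) = 0

11*x^3/3 + 2*x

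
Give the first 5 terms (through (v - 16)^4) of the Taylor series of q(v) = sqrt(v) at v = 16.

[(v - 16)^0] = 4;  [(v - 16)^1] = 1/8;  [(v - 16)^2] = -1/512;  [(v - 16)^3] = 1/16384;  [(v - 16)^4] = -5/2097152.

-5*(v - 16)^4/2097152 + (v - 16)^3/16384 - (v - 16)^2/512 + (v - 16)/8 + 4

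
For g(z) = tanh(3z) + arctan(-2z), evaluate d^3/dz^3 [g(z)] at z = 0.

Combine the two series term by term.
The coefficient of z^3 in the expansion is -19/3, so g′′′(0) = 3! * (-19/3) = -38.

-38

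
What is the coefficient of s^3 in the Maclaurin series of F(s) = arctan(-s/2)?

1/24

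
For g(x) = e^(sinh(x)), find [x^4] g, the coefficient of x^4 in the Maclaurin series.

Let u equal the inner series; expand the outer function in u and truncate.
So c_4 = g^(4)(0)/4! = 5/24.

5/24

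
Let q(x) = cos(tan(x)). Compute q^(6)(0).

-97

Compose series: expand the inner function first, then feed it into the outer expansion.
The coefficient of x^6 in the expansion is -97/720, so q^(6)(0) = 6! * (-97/720) = -97.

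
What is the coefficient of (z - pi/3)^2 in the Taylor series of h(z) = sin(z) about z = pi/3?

[(z - pi/3)^0] = sqrt(3)/2;  [(z - pi/3)^1] = 1/2;  [(z - pi/3)^2] = -sqrt(3)/4.
So c_2 = h′′(pi/3)/2! = -sqrt(3)/4.

-sqrt(3)/4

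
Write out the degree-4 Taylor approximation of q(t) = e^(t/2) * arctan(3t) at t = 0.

Expand each factor separately, then convolve coefficients.
q(0) = 0
q′(0) = 3
q′′(0) = 3
q′′′(0) = -207/4
q^(4)(0) = -213/2
Dividing each by k! gives the coefficients c_0, ..., c_4.

-71*t^4/16 - 69*t^3/8 + 3*t^2/2 + 3*t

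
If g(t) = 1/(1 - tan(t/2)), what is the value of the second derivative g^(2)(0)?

Compose series: expand the inner function first, then feed it into the outer expansion.
The coefficient of t^2 in the expansion is 1/4, so g′′(0) = 2! * (1/4) = 1/2.

1/2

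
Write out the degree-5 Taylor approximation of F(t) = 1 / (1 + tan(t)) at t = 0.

-32*t^5/15 + 5*t^4/3 - 4*t^3/3 + t^2 - t + 1

Write 1/(1+u) = 1 - u + u^2 - u^3 + ... and substitute the series for u.
F(0) = 1
F′(0) = -1
F′′(0) = 2
F′′′(0) = -8
F^(4)(0) = 40
F^(5)(0) = -256
Then c_k = F^(k)(0)/k! gives each Taylor coefficient.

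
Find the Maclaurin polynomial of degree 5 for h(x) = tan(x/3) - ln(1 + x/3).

-x^5/3645 + x^4/324 + x^2/18

Add the two expansions coefficient-wise.
h(0) = 0
h′(0) = 0
h′′(0) = 1/9
h′′′(0) = 0
h^(4)(0) = 2/27
h^(5)(0) = -8/243
Then c_k = h^(k)(0)/k! gives each Taylor coefficient.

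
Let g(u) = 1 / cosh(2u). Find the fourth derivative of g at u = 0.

80

Divide the numerator series by the denominator series (power-series long division).
From the series, [u^4] g = 10/3; multiply by 4! = 24 to get 80.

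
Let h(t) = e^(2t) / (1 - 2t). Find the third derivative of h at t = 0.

128

Take the Cauchy product of the two expansions.
The coefficient of t^3 in the expansion is 64/3, so h′′′(0) = 3! * (64/3) = 128.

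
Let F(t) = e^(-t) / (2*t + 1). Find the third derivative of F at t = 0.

-79

Multiply the numerator's expansion by the denominator's geometric series.
The coefficient of t^3 in the expansion is -79/6, so F′′′(0) = 3! * (-79/6) = -79.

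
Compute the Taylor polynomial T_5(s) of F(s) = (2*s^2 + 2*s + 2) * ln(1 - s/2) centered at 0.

Multiply each power in the prefactor through the base expansion.
F(0) = 0
F′(0) = -1
F′′(0) = -5/2
F′′′(0) = -8
F^(4)(0) = -35/4
F^(5)(0) = -61/4

-61*s^5/480 - 35*s^4/96 - 4*s^3/3 - 5*s^2/4 - s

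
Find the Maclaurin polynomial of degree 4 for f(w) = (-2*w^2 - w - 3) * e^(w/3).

-77*w^4/648 - 20*w^3/27 - 5*w^2/2 - 2*w - 3

Shift and add copies of the series according to the polynomial's terms.
[w^0] = -3;  [w^1] = -2;  [w^2] = -5/2;  [w^3] = -20/27;  [w^4] = -77/648.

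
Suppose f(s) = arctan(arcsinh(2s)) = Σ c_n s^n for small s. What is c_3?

Compose series: expand the inner function first, then feed it into the outer expansion.
f(0) = 0
f′(0) = 2
f′′(0) = 0
f′′′(0) = -24
So c_3 = f′′′(0)/3! = -4.

-4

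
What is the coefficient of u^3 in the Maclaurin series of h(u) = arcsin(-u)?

Differentiate repeatedly and evaluate at the center.
h(0) = 0
h′(0) = -1
h′′(0) = 0
h′′′(0) = -1
So c_3 = h′′′(0)/3! = -1/6.

-1/6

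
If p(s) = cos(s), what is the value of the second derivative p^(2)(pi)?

1

From the series, [(s - pi)^2] p = 1/2; multiply by 2! = 2 to get 1.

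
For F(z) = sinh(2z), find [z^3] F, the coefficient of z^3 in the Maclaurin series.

4/3

F(0) = 0
F′(0) = 2
F′′(0) = 0
F′′′(0) = 8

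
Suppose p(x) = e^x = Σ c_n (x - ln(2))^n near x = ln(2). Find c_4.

Compute the successive derivatives at the expansion point and divide by k!.
p(ln(2)) = 2
p′(ln(2)) = 2
p′′(ln(2)) = 2
p′′′(ln(2)) = 2
p^(4)(ln(2)) = 2

1/12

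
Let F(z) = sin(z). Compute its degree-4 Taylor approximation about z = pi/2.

(z - pi/2)^4/24 - (z - pi/2)^2/2 + 1

F(pi/2) = 1
F′(pi/2) = 0
F′′(pi/2) = -1
F′′′(pi/2) = 0
F^(4)(pi/2) = 1
Then c_k = F^(k)(pi/2)/k! gives each Taylor coefficient.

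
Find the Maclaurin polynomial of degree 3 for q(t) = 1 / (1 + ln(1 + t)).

-7*t^3/3 + 3*t^2/2 - t + 1

Expand as Σ (-1)^k u^k with u equal to the inner function's series.
q(0) = 1
q′(0) = -1
q′′(0) = 3
q′′′(0) = -14
The Taylor polynomial is Σ q^(k)(0)/k! · t^k.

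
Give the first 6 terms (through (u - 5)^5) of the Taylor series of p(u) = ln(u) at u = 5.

p(5) = ln(5)
p′(5) = 1/5
p′′(5) = -1/25
p′′′(5) = 2/125
p^(4)(5) = -6/625
p^(5)(5) = 24/3125

(u - 5)^5/15625 - (u - 5)^4/2500 + (u - 5)^3/375 - (u - 5)^2/50 + (u - 5)/5 + ln(5)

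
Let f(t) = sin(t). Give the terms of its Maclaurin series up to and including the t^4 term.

Differentiate repeatedly and evaluate at the center.
f(0) = 0
f′(0) = 1
f′′(0) = 0
f′′′(0) = -1
f^(4)(0) = 0
Then c_k = f^(k)(0)/k! gives each Taylor coefficient.

-t^3/6 + t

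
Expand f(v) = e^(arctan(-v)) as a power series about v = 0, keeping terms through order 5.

-v^5/24 - 7*v^4/24 + v^3/6 + v^2/2 - v + 1

Let u equal the inner series; expand the outer function in u and truncate.
f(0) = 1
f′(0) = -1
f′′(0) = 1
f′′′(0) = 1
f^(4)(0) = -7
f^(5)(0) = -5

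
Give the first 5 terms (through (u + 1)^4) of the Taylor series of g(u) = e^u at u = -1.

(u + 1)^4*e^(-1)/24 + (u + 1)^3*e^(-1)/6 + (u + 1)^2*e^(-1)/2 + (u + 1)*e^(-1) + e^(-1)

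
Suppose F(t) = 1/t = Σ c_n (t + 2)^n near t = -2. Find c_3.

-1/16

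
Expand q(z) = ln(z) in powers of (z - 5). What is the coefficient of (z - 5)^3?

Use the known series and substitute for the argument.
q(5) = ln(5)
q′(5) = 1/5
q′′(5) = -1/25
q′′′(5) = 2/125
So c_3 = q′′′(5)/3! = 1/375.

1/375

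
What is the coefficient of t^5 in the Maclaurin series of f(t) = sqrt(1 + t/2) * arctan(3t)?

Write out both Maclaurin series and multiply, keeping only the needed powers.
f(0) = 0
f′(0) = 3
f′′(0) = 3/2
f′′′(0) = -873/16
f^(4)(0) = -855/16
f^(5)(0) = 1501407/256
So c_5 = f^(5)(0)/5! = 500469/10240.

500469/10240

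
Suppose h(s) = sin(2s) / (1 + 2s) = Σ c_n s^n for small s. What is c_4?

Multiply the two series term by term and collect like powers.
h(0) = 0
h′(0) = 2
h′′(0) = -8
h′′′(0) = 40
h^(4)(0) = -320
Dividing each by k! gives the coefficients c_0, ..., c_4.

-40/3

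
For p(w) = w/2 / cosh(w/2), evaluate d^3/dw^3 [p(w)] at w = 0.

Divide the numerator series by the denominator series (power-series long division).
The coefficient of w^3 in the expansion is -1/16, so p′′′(0) = 3! * (-1/16) = -3/8.

-3/8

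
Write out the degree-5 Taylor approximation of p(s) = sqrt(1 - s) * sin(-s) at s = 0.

Multiply the two series term by term and collect like powers.
p(0) = 0
p′(0) = -1
p′′(0) = 1
p′′′(0) = 7/4
p^(4)(0) = -1/2
p^(5)(0) = 19/16
The Taylor polynomial is Σ p^(k)(0)/k! · s^k.

19*s^5/1920 - s^4/48 + 7*s^3/24 + s^2/2 - s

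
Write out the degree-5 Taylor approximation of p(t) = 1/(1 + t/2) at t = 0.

-t^5/32 + t^4/16 - t^3/8 + t^2/4 - t/2 + 1

Apply the Taylor formula c_k = f^(k)(a)/k!.
p(0) = 1
p′(0) = -1/2
p′′(0) = 1/2
p′′′(0) = -3/4
p^(4)(0) = 3/2
p^(5)(0) = -15/4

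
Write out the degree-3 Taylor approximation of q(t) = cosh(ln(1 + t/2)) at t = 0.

-t^3/16 + t^2/8 + 1

Plug the Maclaurin series of the inner function into that of the outer and collect terms.
q(0) = 1
q′(0) = 0
q′′(0) = 1/4
q′′′(0) = -3/8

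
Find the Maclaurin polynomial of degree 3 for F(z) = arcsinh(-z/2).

z^3/48 - z/2

Use the known series and substitute for the argument.
[z^0] = 0;  [z^1] = -1/2;  [z^2] = 0;  [z^3] = 1/48.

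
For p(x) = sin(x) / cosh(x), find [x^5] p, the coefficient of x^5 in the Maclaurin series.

3/10

Write the quotient as an unknown series and match coefficients against numerator = denominator · series.
p(0) = 0
p′(0) = 1
p′′(0) = 0
p′′′(0) = -4
p^(4)(0) = 0
p^(5)(0) = 36
So c_5 = p^(5)(0)/5! = 3/10.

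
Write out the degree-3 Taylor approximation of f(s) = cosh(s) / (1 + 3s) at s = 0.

-57*s^3/2 + 19*s^2/2 - 3*s + 1

Write out both Maclaurin series and multiply, keeping only the needed powers.
f(0) = 1
f′(0) = -3
f′′(0) = 19
f′′′(0) = -171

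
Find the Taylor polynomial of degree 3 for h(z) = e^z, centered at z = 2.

[(z - 2)^0] = e^(2);  [(z - 2)^1] = e^(2);  [(z - 2)^2] = e^(2)/2;  [(z - 2)^3] = e^(2)/6.

(z - 2)^3*e^(2)/6 + (z - 2)^2*e^(2)/2 + (z - 2)*e^(2) + e^(2)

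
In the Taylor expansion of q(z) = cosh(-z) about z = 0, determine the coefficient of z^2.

1/2

Apply the Taylor formula c_k = f^(k)(a)/k!.
q(0) = 1
q′(0) = 0
q′′(0) = 1
Then c_k = q^(k)(0)/k! gives each Taylor coefficient.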